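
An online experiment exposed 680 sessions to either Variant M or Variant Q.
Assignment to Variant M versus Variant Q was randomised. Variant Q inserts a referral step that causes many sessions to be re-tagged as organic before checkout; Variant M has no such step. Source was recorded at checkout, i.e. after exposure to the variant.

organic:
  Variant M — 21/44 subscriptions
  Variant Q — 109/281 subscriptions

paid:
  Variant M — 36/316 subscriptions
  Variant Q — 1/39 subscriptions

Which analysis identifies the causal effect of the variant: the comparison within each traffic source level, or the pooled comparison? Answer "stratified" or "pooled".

Stratifying would compare variants among sessions the variants themselves sorted into traffic source groups — a form of selection on an intermediate. The unconditioned pooled rates give the total causal effect.
Pooled: Variant M 15.8% vs Variant Q 34.4%; Variant Q is higher overall.

pooled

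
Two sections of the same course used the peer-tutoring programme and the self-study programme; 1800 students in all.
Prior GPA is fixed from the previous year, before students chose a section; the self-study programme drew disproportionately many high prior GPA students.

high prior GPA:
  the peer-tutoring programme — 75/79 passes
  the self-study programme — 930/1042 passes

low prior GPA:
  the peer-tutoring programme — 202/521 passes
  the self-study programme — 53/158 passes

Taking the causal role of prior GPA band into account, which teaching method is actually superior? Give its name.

Nothing the teaching method does changes prior GPA band; the imbalance is an allocation artefact. With prior GPA band also predicting the outcome, the pooled figure is confounded, and the within-stratum comparison is the causal one.
Within each level — high prior GPA: 94.9% vs 89.3%; low prior GPA: 38.8% vs 33.5% — the peer-tutoring programme is higher every time.

the peer-tutoring programme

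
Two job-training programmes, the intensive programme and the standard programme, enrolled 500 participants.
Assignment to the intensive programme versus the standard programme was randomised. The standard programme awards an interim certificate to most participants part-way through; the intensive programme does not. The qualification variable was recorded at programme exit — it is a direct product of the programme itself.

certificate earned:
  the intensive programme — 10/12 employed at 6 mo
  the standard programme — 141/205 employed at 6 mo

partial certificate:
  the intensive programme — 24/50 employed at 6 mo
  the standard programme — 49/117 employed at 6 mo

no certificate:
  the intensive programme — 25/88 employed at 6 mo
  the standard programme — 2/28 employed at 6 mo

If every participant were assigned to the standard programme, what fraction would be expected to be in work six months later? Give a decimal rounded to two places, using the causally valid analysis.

0.55

Qualification attained during the programme here is a post-treatment variable shaped by the programme; conditioning on it would introduce bias rather than remove it. The overall comparison is the causal one.
So P(outcome | do(the standard programme)) is just the pooled rate for the standard programme: 192/350 = 0.549.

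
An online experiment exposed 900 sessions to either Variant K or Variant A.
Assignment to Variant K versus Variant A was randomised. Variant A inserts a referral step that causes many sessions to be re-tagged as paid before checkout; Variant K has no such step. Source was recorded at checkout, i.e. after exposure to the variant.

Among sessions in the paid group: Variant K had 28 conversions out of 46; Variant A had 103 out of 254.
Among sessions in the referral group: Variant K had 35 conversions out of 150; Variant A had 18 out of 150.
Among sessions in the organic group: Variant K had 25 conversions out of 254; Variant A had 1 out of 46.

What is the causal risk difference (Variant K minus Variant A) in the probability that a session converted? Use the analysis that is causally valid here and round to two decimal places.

The stratified and pooled comparisons disagree (Variant K wins within each traffic source; Variant A wins overall), so the answer turns on the causal role of traffic source.
Stratifying would compare variants among sessions the variants themselves sorted into traffic source groups — a form of selection on an intermediate. The unconditioned pooled rates give the total causal effect.
The causal difference is the pooled difference: 0.196 − 0.271 = -0.076.

-0.08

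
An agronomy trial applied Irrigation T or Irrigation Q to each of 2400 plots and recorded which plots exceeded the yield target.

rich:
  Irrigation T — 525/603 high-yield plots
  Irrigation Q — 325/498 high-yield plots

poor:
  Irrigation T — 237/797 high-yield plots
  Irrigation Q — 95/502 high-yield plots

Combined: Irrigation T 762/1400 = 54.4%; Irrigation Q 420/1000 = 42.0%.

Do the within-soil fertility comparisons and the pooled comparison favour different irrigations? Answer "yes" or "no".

Within each soil fertility level (rich 87.1% vs 65.3%; poor 29.7% vs 18.9%), Irrigation T has the higher rate every time. Pooled: 54.4% vs 42.0% — Irrigation T has the higher rate overall. They agree.

no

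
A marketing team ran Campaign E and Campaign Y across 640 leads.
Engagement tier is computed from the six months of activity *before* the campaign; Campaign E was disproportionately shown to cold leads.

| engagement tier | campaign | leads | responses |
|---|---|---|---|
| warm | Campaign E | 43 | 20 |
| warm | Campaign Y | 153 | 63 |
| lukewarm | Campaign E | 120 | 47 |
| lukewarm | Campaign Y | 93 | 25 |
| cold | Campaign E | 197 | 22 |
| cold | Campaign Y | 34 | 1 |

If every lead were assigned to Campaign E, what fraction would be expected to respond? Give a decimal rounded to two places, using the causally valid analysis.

0.31

Within every engagement tier level Campaign E has the higher rate, yet pooled Campaign Y does — Simpson's reversal.
Here engagement tier is a common cause — it drives both which campaign a case falls under and the outcome. The crude comparison mixes populations; the stratum-specific rates are the causally relevant ones.
Standardising Campaign E to the population engagement tier mix: 0.306·20/43 + 0.333·47/120 + 0.361·22/197 = 0.313.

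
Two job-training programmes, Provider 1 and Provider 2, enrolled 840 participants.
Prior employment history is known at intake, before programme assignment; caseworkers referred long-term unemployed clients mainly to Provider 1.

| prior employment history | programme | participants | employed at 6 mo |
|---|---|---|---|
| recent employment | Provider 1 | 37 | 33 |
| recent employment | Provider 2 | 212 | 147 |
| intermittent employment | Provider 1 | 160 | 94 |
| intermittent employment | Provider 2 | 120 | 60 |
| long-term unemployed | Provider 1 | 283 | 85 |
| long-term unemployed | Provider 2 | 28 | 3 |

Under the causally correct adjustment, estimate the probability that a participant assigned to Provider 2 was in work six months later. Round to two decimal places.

0.41

The stratified and pooled comparisons disagree (Provider 1 wins within each prior employment history; Provider 2 wins overall), so the answer turns on the causal role of prior employment history.
Prior employment history differs across programmes for reasons unrelated to any effect of the programme itself, and it separately predicts the outcome — a classic confounder. We must compare within prior employment history levels.
Standardising Provider 2 to the population prior employment history mix: 0.296·147/212 + 0.333·60/120 + 0.370·3/28 = 0.412.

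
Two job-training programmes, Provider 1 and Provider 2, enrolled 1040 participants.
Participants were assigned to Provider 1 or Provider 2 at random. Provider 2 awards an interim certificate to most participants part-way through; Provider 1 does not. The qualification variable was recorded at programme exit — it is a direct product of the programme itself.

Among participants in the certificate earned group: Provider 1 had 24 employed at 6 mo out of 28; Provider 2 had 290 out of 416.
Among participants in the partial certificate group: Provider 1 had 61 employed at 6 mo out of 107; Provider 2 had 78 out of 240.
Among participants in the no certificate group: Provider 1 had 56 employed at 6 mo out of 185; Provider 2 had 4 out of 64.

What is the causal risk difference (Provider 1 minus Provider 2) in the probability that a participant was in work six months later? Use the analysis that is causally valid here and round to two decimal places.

-0.08

Qualification attained during the programme here is a post-treatment variable shaped by the programme; conditioning on it would introduce bias rather than remove it. The overall comparison is the causal one.
The causal difference is the pooled difference: 0.441 − 0.517 = -0.076.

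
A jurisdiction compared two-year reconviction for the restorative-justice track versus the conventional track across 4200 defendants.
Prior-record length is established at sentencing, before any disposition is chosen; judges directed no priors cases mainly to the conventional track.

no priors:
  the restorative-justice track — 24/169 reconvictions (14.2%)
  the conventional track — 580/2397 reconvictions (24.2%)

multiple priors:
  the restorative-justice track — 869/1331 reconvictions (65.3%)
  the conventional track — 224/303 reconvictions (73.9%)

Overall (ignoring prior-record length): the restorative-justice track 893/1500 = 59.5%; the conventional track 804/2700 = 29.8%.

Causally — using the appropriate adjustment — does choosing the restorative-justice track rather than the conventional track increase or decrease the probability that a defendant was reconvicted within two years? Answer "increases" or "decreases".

the restorative-justice track is lower inside every prior-record length stratum but the conventional track is lower in aggregate. Whether to stratify depends on how prior-record length relates to the disposition.
Prior-record length is set before the disposition has any effect — it is not caused by the disposition — and it independently drives the outcome. That makes it a confounder, so the causal comparison is within prior-record length levels.
Within each level — no priors: 14.2% vs 24.2%; multiple priors: 65.3% vs 73.9% — the restorative-justice track is lower every time.

decreases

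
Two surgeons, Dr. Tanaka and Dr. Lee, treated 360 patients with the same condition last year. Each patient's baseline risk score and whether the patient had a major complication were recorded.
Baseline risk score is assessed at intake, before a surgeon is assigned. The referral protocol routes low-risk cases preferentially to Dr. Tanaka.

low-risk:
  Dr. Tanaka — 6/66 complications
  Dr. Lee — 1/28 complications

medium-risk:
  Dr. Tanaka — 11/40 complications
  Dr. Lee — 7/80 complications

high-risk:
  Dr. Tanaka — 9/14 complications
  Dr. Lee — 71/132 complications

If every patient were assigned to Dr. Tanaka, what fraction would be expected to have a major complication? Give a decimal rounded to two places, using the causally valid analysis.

The stratified and pooled comparisons disagree (Dr. Lee wins within each baseline risk score; Dr. Tanaka wins overall), so the answer turns on the causal role of baseline risk score.
Since baseline risk score is a pre-existing factor (not a product of the surgeon) and it affects the outcome on its own, it is a confounder. The stratified rates, not the pooled rate, identify the causal effect.
Standardising Dr. Tanaka to the population baseline risk score mix: 0.261·6/66 + 0.333·11/40 + 0.406·9/14 = 0.376.

0.38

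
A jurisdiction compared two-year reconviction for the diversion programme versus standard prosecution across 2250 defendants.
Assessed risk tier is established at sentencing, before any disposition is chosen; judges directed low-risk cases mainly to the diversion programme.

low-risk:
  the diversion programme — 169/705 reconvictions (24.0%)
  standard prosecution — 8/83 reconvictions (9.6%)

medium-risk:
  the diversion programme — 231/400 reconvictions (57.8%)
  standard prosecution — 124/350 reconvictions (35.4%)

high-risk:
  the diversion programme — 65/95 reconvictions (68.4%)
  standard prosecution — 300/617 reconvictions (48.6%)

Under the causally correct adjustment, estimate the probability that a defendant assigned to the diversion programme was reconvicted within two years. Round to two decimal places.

The stratified and pooled comparisons disagree (standard prosecution wins within each assessed risk tier; the diversion programme wins overall), so the answer turns on the causal role of assessed risk tier.
Since assessed risk tier is a pre-existing factor (not a product of the disposition) and it affects the outcome on its own, it is a confounder. The stratified rates, not the pooled rate, identify the causal effect.
Standardising the diversion programme to the population assessed risk tier mix: 0.350·169/705 + 0.333·231/400 + 0.316·65/95 = 0.493.

0.49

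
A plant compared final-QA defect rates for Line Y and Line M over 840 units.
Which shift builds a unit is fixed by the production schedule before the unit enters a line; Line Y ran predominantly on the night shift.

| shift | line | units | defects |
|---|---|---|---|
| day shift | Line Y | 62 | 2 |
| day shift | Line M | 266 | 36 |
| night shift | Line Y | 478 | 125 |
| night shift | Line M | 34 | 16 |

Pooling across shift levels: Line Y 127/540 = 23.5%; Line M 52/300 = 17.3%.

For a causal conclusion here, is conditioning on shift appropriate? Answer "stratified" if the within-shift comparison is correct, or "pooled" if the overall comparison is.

stratified

Within every shift level Line Y has the lower rate, yet pooled Line M does — Simpson's reversal.
Here shift is a common cause — it drives both which line a case falls under and the outcome. The crude comparison mixes populations; the stratum-specific rates are the causally relevant ones.
Within each level — day shift: 3.2% vs 13.5%; night shift: 26.2% vs 47.1% — Line Y is lower every time.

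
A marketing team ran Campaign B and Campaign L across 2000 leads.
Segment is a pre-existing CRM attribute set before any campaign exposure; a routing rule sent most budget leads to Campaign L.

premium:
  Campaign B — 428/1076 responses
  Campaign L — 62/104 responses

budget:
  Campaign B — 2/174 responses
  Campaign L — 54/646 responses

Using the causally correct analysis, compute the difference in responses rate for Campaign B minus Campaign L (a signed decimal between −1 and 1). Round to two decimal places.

-0.15

Customer segment satisfies the back-door criterion: it is not a descendant of the campaign, and it blocks the spurious path from campaign to outcome. Adjusting for it (i.e., using the within-customer segment rates) gives the causal effect.
Adjusting over the population distribution of customer segment: 0.590·(0.398−0.596) + 0.410·(0.011−0.084) = -0.147.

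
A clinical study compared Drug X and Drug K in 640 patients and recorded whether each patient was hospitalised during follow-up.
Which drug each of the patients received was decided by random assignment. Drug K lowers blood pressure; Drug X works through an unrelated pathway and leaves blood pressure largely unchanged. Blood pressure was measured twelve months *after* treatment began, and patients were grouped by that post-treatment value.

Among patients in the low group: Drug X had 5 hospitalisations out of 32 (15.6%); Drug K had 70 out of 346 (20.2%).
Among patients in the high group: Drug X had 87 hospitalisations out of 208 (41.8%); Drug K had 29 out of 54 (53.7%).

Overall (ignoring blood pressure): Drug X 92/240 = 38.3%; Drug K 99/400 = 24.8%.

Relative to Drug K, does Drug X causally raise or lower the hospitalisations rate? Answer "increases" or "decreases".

The blood pressure-specific comparison favours Drug X throughout, but the pooled figures favour Drug K. The question is whether to condition on blood pressure.
Blood pressure here is a post-treatment variable shaped by the drug; conditioning on it would introduce bias rather than remove it. The overall comparison is the causal one.
Pooled: Drug X 38.3% vs Drug K 24.8%; Drug K is lower overall.

increases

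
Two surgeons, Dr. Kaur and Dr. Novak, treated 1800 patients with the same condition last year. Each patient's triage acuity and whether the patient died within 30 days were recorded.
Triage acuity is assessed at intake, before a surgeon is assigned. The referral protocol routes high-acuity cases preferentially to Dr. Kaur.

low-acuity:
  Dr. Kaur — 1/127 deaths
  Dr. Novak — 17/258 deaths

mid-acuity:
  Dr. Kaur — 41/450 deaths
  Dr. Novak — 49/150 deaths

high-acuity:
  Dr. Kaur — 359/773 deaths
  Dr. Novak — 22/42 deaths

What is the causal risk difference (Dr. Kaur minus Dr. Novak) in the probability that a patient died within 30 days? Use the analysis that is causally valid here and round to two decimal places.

-0.12

Dr. Kaur is lower inside every triage acuity stratum but Dr. Novak is lower in aggregate. Whether to stratify depends on how triage acuity relates to the surgeon.
Triage acuity is set before the surgeon has any effect — it is not caused by the surgeon — and it independently drives the outcome. That makes it a confounder, so the causal comparison is within triage acuity levels.
Adjusting over the population distribution of triage acuity: 0.214·(0.008−0.066) + 0.333·(0.091−0.327) + 0.453·(0.464−0.524) = -0.118.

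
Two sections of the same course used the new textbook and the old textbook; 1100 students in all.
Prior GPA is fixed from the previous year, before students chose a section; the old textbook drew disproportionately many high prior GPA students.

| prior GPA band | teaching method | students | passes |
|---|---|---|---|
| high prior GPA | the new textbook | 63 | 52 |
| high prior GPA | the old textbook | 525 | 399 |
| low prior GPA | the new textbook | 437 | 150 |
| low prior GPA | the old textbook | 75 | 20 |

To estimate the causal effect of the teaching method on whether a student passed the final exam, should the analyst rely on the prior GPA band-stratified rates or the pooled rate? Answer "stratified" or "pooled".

stratified

Since prior GPA band is a pre-existing factor (not a product of the teaching method) and it affects the outcome on its own, it is a confounder. The stratified rates, not the pooled rate, identify the causal effect.
Within each level — high prior GPA: 82.5% vs 76.0%; low prior GPA: 34.3% vs 26.7% — the new textbook is higher every time.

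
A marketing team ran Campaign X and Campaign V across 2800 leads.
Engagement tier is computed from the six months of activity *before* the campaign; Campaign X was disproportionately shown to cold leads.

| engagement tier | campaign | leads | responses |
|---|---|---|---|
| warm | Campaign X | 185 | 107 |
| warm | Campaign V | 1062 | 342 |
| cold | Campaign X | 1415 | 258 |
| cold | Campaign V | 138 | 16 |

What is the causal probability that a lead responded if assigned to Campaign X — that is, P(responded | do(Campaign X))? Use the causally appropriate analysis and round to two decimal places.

0.36

Since engagement tier is a pre-existing factor (not a product of the campaign) and it affects the outcome on its own, it is a confounder. The stratified rates, not the pooled rate, identify the causal effect.
Standardising Campaign X to the population engagement tier mix: 0.445·107/185 + 0.555·258/1415 = 0.359.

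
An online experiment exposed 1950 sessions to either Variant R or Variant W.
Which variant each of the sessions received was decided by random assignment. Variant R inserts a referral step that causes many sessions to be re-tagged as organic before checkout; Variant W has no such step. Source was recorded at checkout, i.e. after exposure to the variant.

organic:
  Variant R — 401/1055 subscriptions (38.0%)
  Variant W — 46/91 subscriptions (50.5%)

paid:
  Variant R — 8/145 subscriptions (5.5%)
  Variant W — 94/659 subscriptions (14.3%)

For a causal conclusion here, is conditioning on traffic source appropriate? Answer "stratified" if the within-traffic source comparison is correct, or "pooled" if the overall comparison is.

The traffic source-specific comparison favours Variant W throughout, but the pooled figures favour Variant R. The question is whether to condition on traffic source.
Stratifying would compare variants among sessions the variants themselves sorted into traffic source groups — a form of selection on an intermediate. The unconditioned pooled rates give the total causal effect.
Pooled: Variant R 34.1% vs Variant W 18.7%; Variant R is higher overall.

pooled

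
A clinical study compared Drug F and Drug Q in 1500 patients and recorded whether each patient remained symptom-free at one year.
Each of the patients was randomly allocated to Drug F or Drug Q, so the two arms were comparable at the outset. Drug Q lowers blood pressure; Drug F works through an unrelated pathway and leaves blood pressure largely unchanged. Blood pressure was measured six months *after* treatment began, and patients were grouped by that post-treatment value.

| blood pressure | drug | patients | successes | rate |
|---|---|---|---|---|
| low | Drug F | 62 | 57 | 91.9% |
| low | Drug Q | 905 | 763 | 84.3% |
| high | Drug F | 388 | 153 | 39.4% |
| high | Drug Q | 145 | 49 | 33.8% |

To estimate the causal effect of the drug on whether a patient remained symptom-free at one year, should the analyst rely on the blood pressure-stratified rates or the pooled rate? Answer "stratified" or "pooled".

pooled

The blood pressure-specific comparison favours Drug F throughout, but the pooled figures favour Drug Q. The question is whether to condition on blood pressure.
Because the drug influences blood pressure, blood pressure is a post-treatment mediator, not a confounder. Stratifying on it would bias the estimate; the causal effect is the crude pooled difference.
Pooled: Drug F 46.7% vs Drug Q 77.3%; Drug Q is higher overall.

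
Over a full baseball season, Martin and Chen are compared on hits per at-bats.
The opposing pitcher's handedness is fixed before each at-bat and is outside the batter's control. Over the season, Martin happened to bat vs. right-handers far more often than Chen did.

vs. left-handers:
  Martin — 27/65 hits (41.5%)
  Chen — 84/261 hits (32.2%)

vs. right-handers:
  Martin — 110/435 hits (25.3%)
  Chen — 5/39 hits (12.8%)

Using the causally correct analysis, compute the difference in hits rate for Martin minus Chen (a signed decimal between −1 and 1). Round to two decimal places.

Within every pitcher handedness level Martin has the higher rate, yet pooled Chen does — Simpson's reversal.
Pitcher handedness satisfies the back-door criterion: it is not a descendant of the player, and it blocks the spurious path from player to outcome. Adjusting for it (i.e., using the within-pitcher handedness rates) gives the causal effect.
Adjusting over the population distribution of pitcher handedness: 0.407·(0.415−0.322) + 0.593·(0.253−0.128) = +0.112.

+0.11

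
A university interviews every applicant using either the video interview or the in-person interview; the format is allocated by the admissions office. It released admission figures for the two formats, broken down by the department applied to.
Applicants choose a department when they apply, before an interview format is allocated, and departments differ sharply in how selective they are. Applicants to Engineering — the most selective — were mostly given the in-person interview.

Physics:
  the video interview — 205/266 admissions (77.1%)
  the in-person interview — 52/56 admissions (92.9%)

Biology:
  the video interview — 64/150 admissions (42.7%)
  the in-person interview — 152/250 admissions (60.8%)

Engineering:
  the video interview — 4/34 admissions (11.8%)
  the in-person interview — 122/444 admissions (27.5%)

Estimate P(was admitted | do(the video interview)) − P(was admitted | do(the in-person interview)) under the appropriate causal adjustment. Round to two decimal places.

-0.17

Within every department level the in-person interview has the higher rate, yet pooled the video interview does — Simpson's reversal.
Since department is a pre-existing factor (not a product of the interview format) and it affects the outcome on its own, it is a confounder. The stratified rates, not the pooled rate, identify the causal effect.
Adjusting over the population distribution of department: 0.268·(0.771−0.929) + 0.333·(0.427−0.608) + 0.398·(0.118−0.275) = -0.165.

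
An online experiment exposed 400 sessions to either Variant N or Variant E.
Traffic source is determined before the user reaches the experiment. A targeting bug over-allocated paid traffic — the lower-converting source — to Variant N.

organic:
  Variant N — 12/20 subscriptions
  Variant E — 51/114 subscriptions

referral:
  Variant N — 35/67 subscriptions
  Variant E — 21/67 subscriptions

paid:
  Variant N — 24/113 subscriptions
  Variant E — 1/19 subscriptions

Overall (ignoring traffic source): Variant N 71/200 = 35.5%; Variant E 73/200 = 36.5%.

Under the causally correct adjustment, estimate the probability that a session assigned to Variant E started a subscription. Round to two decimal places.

Traffic source differs across variants for reasons unrelated to any effect of the variant itself, and it separately predicts the outcome — a classic confounder. We must compare within traffic source levels.
Standardising Variant E to the population traffic source mix: 0.335·51/114 + 0.335·21/67 + 0.330·1/19 = 0.272.

0.27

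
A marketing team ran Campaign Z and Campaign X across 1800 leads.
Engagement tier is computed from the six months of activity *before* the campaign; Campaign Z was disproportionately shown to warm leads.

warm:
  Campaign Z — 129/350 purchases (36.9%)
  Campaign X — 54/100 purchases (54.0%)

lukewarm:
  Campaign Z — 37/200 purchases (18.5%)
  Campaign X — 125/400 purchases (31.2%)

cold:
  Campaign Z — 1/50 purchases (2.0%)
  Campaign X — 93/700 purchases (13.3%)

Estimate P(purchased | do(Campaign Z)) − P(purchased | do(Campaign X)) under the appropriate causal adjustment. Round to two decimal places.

-0.13

Engagement tier is set before the campaign has any effect — it is not caused by the campaign — and it independently drives the outcome. That makes it a confounder, so the causal comparison is within engagement tier levels.
Adjusting over the population distribution of engagement tier: 0.250·(0.369−0.540) + 0.333·(0.185−0.312) + 0.417·(0.020−0.133) = -0.132.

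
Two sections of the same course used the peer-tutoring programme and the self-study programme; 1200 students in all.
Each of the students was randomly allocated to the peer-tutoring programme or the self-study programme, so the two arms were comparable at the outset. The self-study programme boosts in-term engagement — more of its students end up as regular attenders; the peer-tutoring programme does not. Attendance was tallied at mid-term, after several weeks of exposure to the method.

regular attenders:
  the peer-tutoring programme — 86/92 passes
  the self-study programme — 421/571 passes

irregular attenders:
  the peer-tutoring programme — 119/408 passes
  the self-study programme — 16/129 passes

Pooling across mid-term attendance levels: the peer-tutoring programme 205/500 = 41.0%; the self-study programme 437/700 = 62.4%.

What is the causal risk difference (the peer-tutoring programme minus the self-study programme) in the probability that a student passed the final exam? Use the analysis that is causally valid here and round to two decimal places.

The distribution of mid-term attendance is itself part of what the teaching method does — it is an intermediate outcome. Holding it fixed would remove that part of the effect; the total effect is the pooled difference.
The causal difference is the pooled difference: 0.410 − 0.624 = -0.214.

-0.21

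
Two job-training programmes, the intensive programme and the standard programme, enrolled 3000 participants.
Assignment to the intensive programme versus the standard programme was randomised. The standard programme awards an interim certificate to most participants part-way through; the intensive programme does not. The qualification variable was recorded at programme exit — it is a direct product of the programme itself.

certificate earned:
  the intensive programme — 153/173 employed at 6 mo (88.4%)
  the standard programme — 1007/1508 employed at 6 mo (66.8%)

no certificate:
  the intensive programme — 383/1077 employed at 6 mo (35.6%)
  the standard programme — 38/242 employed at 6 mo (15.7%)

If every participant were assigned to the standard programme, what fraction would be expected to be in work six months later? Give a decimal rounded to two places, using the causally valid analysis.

The stratified and pooled comparisons disagree (the intensive programme wins within each qualification attained during the programme; the standard programme wins overall), so the answer turns on the causal role of qualification attained during the programme.
Because the programme influences qualification attained during the programme, qualification attained during the programme is a post-treatment mediator, not a confounder. Stratifying on it would bias the estimate; the causal effect is the crude pooled difference.
So P(outcome | do(the standard programme)) is just the pooled rate for the standard programme: 1045/1750 = 0.597.

0.60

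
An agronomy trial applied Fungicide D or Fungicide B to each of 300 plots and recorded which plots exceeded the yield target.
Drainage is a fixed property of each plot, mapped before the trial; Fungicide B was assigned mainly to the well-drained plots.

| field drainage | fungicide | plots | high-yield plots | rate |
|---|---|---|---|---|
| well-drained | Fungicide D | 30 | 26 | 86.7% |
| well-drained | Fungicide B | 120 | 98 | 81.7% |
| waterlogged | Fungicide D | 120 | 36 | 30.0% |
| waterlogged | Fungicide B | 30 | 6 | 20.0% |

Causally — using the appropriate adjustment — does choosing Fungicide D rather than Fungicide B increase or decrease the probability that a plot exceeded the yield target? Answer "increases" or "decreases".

Nothing the fungicide does changes field drainage; the imbalance is an allocation artefact. With field drainage also predicting the outcome, the pooled figure is confounded, and the within-stratum comparison is the causal one.
Within each level — well-drained: 86.7% vs 81.7%; waterlogged: 30.0% vs 20.0% — Fungicide D is higher every time.

increases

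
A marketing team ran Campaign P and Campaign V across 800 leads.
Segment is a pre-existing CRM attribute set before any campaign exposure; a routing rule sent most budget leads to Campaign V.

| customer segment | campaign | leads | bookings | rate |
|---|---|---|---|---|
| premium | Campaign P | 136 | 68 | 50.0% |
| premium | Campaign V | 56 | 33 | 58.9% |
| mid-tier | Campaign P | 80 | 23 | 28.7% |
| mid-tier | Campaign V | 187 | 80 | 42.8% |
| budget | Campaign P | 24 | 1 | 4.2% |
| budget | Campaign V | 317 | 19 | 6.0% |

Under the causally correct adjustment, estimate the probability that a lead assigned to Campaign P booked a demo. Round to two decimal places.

0.23

Campaign V is higher inside every customer segment stratum but Campaign P is higher in aggregate. Whether to stratify depends on how customer segment relates to the campaign.
Customer segment satisfies the back-door criterion: it is not a descendant of the campaign, and it blocks the spurious path from campaign to outcome. Adjusting for it (i.e., using the within-customer segment rates) gives the causal effect.
Standardising Campaign P to the population customer segment mix: 0.240·68/136 + 0.334·23/80 + 0.426·1/24 = 0.234.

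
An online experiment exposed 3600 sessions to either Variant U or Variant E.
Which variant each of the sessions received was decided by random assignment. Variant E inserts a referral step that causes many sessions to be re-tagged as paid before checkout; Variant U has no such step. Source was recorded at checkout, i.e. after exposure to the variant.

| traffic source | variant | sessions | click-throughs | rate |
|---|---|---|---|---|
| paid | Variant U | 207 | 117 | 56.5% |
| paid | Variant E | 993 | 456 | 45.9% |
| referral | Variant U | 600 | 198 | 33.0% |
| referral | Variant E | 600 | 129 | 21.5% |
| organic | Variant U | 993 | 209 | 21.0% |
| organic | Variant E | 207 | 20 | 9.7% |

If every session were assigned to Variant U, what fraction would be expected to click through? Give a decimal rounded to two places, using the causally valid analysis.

Because the variant influences traffic source, traffic source is a post-treatment mediator, not a confounder. Stratifying on it would bias the estimate; the causal effect is the crude pooled difference.
So P(outcome | do(Variant U)) is just the pooled rate for Variant U: 524/1800 = 0.291.

0.29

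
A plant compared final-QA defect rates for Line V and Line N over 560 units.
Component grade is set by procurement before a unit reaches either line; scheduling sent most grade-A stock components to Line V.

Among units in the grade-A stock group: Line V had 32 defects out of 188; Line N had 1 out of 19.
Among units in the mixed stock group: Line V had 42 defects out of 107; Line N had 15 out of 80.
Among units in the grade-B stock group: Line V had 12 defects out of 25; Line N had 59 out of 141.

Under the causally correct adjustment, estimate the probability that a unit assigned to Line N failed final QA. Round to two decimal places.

0.21

Within every component grade level Line N has the lower rate, yet pooled Line V does — Simpson's reversal.
Component grade is set before the line has any effect — it is not caused by the line — and it independently drives the outcome. That makes it a confounder, so the causal comparison is within component grade levels.
Standardising Line N to the population component grade mix: 0.370·1/19 + 0.334·15/80 + 0.296·59/141 = 0.206.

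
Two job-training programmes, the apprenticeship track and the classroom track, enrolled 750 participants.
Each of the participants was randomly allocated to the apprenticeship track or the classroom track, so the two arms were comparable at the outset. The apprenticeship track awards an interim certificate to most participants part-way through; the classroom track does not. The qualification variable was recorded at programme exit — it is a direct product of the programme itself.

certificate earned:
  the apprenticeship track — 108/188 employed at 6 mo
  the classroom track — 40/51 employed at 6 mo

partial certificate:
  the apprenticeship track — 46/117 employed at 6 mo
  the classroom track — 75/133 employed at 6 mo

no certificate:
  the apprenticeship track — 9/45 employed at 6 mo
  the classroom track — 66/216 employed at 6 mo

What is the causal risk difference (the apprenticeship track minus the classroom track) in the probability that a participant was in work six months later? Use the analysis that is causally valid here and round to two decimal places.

+0.01

Within every qualification attained during the programme level the classroom track has the higher rate, yet pooled the apprenticeship track does — Simpson's reversal.
Because the programme influences qualification attained during the programme, qualification attained during the programme is a post-treatment mediator, not a confounder. Stratifying on it would bias the estimate; the causal effect is the crude pooled difference.
The causal difference is the pooled difference: 0.466 − 0.453 = +0.013.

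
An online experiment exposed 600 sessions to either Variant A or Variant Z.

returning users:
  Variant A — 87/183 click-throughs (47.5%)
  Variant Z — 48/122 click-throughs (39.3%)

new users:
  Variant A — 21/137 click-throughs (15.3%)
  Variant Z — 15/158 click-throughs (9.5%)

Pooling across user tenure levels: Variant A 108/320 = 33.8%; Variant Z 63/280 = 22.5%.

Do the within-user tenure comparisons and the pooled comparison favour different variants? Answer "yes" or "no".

Within each user tenure level (returning users 47.5% vs 39.3%; new users 15.3% vs 9.5%), Variant A has the higher rate every time. Pooled: 33.8% vs 22.5% — Variant A has the higher rate overall. They agree.

no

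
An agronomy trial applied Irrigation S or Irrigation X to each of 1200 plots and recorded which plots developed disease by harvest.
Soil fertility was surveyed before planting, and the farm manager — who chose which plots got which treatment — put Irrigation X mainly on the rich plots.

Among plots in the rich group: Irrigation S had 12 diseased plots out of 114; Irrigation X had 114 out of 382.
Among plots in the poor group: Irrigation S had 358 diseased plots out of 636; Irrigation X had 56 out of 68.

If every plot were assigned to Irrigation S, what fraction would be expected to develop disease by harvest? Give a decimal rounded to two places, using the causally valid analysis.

0.37

Soil fertility differs across irrigations for reasons unrelated to any effect of the irrigation itself, and it separately predicts the outcome — a classic confounder. We must compare within soil fertility levels.
Standardising Irrigation S to the population soil fertility mix: 0.413·12/114 + 0.587·358/636 = 0.374.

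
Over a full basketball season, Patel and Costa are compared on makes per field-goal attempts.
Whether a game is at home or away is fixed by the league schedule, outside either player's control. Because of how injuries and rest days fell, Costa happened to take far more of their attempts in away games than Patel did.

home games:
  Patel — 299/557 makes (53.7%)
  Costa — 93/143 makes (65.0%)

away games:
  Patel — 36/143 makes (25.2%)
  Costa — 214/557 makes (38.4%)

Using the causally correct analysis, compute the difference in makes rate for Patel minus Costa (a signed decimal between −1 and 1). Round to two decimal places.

-0.12

Game venue satisfies the back-door criterion: it is not a descendant of the player, and it blocks the spurious path from player to outcome. Adjusting for it (i.e., using the within-game venue rates) gives the causal effect.
Adjusting over the population distribution of game venue: 0.500·(0.537−0.650) + 0.500·(0.252−0.384) = -0.123.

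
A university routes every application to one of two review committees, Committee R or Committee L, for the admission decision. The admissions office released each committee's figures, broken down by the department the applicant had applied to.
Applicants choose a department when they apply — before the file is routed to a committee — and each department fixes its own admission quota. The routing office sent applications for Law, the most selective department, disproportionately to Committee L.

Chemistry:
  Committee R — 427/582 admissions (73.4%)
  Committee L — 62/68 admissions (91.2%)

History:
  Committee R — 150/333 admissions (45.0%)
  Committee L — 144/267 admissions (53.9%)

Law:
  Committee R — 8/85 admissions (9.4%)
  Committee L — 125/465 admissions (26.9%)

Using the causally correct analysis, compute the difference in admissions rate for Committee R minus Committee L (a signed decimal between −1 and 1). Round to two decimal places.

Department differs across review committees for reasons unrelated to any effect of the review committee itself, and it separately predicts the outcome — a classic confounder. We must compare within department levels.
Adjusting over the population distribution of department: 0.361·(0.734−0.912) + 0.333·(0.450−0.539) + 0.306·(0.094−0.269) = -0.147.

-0.15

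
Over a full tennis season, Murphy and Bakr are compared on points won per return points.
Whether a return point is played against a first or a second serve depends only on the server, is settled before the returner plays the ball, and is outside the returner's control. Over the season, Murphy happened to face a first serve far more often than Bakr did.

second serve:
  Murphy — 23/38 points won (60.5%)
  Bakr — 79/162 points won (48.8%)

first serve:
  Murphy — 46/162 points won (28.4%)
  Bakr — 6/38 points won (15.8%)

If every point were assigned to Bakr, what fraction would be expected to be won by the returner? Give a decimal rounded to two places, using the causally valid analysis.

Serve type satisfies the back-door criterion: it is not a descendant of the player, and it blocks the spurious path from player to outcome. Adjusting for it (i.e., using the within-serve type rates) gives the causal effect.
Standardising Bakr to the population serve type mix: 0.500·79/162 + 0.500·6/38 = 0.323.

0.32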